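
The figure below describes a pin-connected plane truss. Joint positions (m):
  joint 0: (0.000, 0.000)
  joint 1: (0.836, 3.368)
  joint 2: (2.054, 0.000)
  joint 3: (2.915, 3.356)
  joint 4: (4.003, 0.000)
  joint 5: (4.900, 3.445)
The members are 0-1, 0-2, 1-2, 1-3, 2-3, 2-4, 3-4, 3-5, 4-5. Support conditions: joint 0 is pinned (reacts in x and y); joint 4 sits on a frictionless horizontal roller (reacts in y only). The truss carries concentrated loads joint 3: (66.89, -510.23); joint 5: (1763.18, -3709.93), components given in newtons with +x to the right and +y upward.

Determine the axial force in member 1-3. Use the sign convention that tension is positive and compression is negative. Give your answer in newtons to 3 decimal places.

N=6 nodes, M=9 members, R=3 reactions → 2N=12, M+R=12
member 0 (0-1): L=3.4702, (cx,cy)=(0.2409,0.9705)
member 1 (0-2): L=2.0540, (cx,cy)=(1.0000,0.0000)
member 2 (1-2): L=3.5815, (cx,cy)=(0.3401,-0.9404)
member 3 (1-3): L=2.0790, (cx,cy)=(1.0000,-0.0058)
member 4 (2-3): L=3.4647, (cx,cy)=(0.2485,0.9686)
member 5 (2-4): L=1.9490, (cx,cy)=(1.0000,0.0000)
member 6 (3-4): L=3.5280, (cx,cy)=(0.3084,-0.9513)
member 7 (3-5): L=1.9870, (cx,cy)=(0.9990,0.0448)
member 8 (4-5): L=3.5599, (cx,cy)=(0.2520,0.9677)
solve A·x = −loads:
  F[0-1] = +2334.8966 N (tension)
  F[0-2] = +1267.5748 N (tension)
  F[1-2] = -2418.2628 N (compression)
  F[1-3] = +1384.9297 N (tension)
  F[2-3] = +2347.7724 N (tension)
  F[2-4] = -138.2752 N (compression)
  F[3-4] = -2788.4613 N (compression)
  F[3-5] = +2764.1735 N (tension)
  F[4-5] = -3961.5667 N (compression)
  Rx@0 = -1830.0700 N
  Ry@0 = -2266.1291 N
  Ry@4 = +6486.2891 N

1384.930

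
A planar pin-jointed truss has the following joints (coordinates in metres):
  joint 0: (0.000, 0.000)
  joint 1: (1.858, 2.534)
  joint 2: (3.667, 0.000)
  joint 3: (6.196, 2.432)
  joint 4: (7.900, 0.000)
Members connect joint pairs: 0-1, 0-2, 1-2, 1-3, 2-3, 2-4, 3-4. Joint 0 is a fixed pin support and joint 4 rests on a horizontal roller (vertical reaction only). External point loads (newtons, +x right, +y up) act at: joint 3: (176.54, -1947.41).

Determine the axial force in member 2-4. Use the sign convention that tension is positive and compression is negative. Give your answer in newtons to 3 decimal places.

1108.237

N=5 nodes, M=7 members, R=3 reactions → 2N=10, M+R=10
member 0 (0-1): L=3.1422, (cx,cy)=(0.5913,0.8064)
member 1 (0-2): L=3.6670, (cx,cy)=(1.0000,0.0000)
member 2 (1-2): L=3.1135, (cx,cy)=(0.5810,-0.8139)
member 3 (1-3): L=4.3392, (cx,cy)=(0.9997,-0.0235)
member 4 (2-3): L=3.5086, (cx,cy)=(0.7208,0.6931)
member 5 (2-4): L=4.2330, (cx,cy)=(1.0000,0.0000)
member 6 (3-4): L=2.9696, (cx,cy)=(0.5738,-0.8190)
solve A·x = −loads:
  F[0-1] = -453.4732 N (compression)
  F[0-2] = +444.6826 N (tension)
  F[1-2] = +464.8779 N (tension)
  F[1-3] = -538.3973 N (compression)
  F[2-3] = -545.8532 N (compression)
  F[2-4] = +1108.2366 N (tension)
  F[3-4] = -1931.3183 N (compression)
  Rx@0 = -176.5400 N
  Ry@0 = +365.7014 N
  Ry@4 = +1581.7086 N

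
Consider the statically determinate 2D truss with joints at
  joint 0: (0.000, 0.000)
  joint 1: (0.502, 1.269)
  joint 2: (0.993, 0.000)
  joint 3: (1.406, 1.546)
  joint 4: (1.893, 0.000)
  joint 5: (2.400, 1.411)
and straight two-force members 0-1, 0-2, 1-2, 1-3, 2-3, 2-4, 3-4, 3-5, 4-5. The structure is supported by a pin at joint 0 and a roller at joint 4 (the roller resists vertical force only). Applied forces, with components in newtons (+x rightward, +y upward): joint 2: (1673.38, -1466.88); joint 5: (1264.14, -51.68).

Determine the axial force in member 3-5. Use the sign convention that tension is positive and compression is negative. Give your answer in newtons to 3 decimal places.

N=6 nodes, M=9 members, R=3 reactions → 2N=12, M+R=12
member 0 (0-1): L=1.3647, (cx,cy)=(0.3679,0.9299)
member 1 (0-2): L=0.9930, (cx,cy)=(1.0000,0.0000)
member 2 (1-2): L=1.3607, (cx,cy)=(0.3608,-0.9326)
member 3 (1-3): L=0.9455, (cx,cy)=(0.9561,0.2930)
member 4 (2-3): L=1.6002, (cx,cy)=(0.2581,0.9661)
member 5 (2-4): L=0.9000, (cx,cy)=(1.0000,0.0000)
member 6 (3-4): L=1.6209, (cx,cy)=(0.3005,-0.9538)
member 7 (3-5): L=1.0031, (cx,cy)=(0.9909,-0.1346)
member 8 (4-5): L=1.4993, (cx,cy)=(0.3382,0.9411)
solve A·x = −loads:
  F[0-1] = +278.2020 N (tension)
  F[0-2] = +2835.1833 N (tension)
  F[1-2] = -217.9252 N (compression)
  F[1-3] = +189.2804 N (tension)
  F[2-3] = +1728.6889 N (tension)
  F[2-4] = +637.0069 N (tension)
  F[3-4] = -1983.3163 N (compression)
  F[3-5] = +1234.2531 N (tension)
  F[4-5] = +121.5876 N (tension)
  Rx@0 = -2937.5200 N
  Ry@0 = -258.6959 N
  Ry@4 = +1777.2559 N

1234.253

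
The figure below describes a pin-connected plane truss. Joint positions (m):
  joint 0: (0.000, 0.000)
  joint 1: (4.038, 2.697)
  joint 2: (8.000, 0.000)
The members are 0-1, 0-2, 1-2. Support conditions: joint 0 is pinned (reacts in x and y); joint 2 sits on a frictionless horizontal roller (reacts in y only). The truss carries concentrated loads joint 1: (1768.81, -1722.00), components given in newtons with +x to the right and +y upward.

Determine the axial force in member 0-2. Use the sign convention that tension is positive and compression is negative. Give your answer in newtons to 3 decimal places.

2152.862

N=3 nodes, M=3 members, R=3 reactions → 2N=6, M+R=6
member 0 (0-1): L=4.8558, (cx,cy)=(0.8316,0.5554)
member 1 (0-2): L=8.0000, (cx,cy)=(1.0000,0.0000)
member 2 (1-2): L=4.7928, (cx,cy)=(0.8267,-0.5627)
solve A·x = −loads:
  F[0-1] = -461.8374 N (compression)
  F[0-2] = +2152.8623 N (tension)
  F[1-2] = -2604.3187 N (compression)
  Rx@0 = -1768.8100 N
  Ry@0 = +256.5104 N
  Ry@2 = +1465.4896 N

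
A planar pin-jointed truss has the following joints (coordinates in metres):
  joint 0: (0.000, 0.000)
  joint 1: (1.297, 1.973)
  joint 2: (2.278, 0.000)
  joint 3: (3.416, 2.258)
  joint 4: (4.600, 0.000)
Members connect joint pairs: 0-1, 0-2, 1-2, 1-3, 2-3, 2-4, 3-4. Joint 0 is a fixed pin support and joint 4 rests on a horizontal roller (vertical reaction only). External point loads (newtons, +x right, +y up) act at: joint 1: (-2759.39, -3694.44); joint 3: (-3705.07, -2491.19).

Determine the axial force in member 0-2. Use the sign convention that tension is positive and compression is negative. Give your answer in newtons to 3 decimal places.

N=5 nodes, M=7 members, R=3 reactions → 2N=10, M+R=10
member 0 (0-1): L=2.3611, (cx,cy)=(0.5493,0.8356)
member 1 (0-2): L=2.2780, (cx,cy)=(1.0000,0.0000)
member 2 (1-2): L=2.2034, (cx,cy)=(0.4452,-0.8954)
member 3 (1-3): L=2.1381, (cx,cy)=(0.9911,0.1333)
member 4 (2-3): L=2.5286, (cx,cy)=(0.4501,0.8930)
member 5 (2-4): L=2.3220, (cx,cy)=(1.0000,0.0000)
member 6 (3-4): L=2.5496, (cx,cy)=(0.4644,-0.8856)
solve A·x = −loads:
  F[0-1] = -7534.8235 N (compression)
  F[0-2] = -2325.4828 N (compression)
  F[1-2] = +2529.2822 N (tension)
  F[1-3] = -2528.2247 N (compression)
  F[2-3] = -2536.1492 N (compression)
  F[2-4] = -57.9906 N (compression)
  F[3-4] = +124.8754 N (tension)
  Rx@0 = +6464.4600 N
  Ry@0 = +6296.2237 N
  Ry@4 = -110.5937 N

-2325.483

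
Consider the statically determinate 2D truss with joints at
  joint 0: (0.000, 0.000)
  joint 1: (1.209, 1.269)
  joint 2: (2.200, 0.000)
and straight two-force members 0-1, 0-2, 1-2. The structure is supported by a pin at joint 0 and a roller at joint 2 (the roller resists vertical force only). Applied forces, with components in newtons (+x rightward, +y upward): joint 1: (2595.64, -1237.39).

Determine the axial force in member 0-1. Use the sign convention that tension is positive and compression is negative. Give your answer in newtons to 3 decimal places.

N=3 nodes, M=3 members, R=3 reactions → 2N=6, M+R=6
member 0 (0-1): L=1.7527, (cx,cy)=(0.6898,0.7240)
member 1 (0-2): L=2.2000, (cx,cy)=(1.0000,0.0000)
member 2 (1-2): L=1.6101, (cx,cy)=(0.6155,-0.7881)
solve A·x = −loads:
  F[0-1] = +1298.0717 N (tension)
  F[0-2] = +1700.2517 N (tension)
  F[1-2] = -2762.4479 N (compression)
  Rx@0 = -2595.6400 N
  Ry@0 = -939.8244 N
  Ry@2 = +2177.2144 N

1298.072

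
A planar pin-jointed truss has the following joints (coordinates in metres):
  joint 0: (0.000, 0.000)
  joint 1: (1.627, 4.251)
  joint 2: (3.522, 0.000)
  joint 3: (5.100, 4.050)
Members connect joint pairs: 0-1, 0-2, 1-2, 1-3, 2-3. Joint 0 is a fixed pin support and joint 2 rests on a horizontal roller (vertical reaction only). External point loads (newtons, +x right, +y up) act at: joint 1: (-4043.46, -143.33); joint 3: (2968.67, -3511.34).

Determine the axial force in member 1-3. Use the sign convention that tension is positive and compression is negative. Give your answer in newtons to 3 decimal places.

N=4 nodes, M=5 members, R=3 reactions → 2N=8, M+R=8
member 0 (0-1): L=4.5517, (cx,cy)=(0.3574,0.9339)
member 1 (0-2): L=3.5220, (cx,cy)=(1.0000,0.0000)
member 2 (1-2): L=4.6542, (cx,cy)=(0.4072,-0.9134)
member 3 (1-3): L=3.4788, (cx,cy)=(0.9983,-0.0578)
member 4 (2-3): L=4.3466, (cx,cy)=(0.3630,0.9318)
solve A·x = −loads:
  F[0-1] = +31.5109 N (tension)
  F[0-2] = -1086.0535 N (compression)
  F[1-2] = -457.8879 N (compression)
  F[1-3] = +4248.2518 N (tension)
  F[2-3] = -3505.0263 N (compression)
  Rx@0 = +1074.7900 N
  Ry@0 = -29.4291 N
  Ry@2 = +3684.0991 N

4248.252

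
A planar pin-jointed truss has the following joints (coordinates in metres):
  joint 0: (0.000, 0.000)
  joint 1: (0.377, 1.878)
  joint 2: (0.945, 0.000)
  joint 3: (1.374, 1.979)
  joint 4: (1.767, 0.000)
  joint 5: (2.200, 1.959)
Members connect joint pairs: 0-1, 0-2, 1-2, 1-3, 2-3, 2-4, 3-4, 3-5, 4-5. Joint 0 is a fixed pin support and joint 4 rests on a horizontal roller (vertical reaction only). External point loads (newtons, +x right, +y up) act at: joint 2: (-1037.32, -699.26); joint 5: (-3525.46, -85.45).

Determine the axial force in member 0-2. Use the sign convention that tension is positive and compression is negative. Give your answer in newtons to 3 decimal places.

-3717.062

N=6 nodes, M=9 members, R=3 reactions → 2N=12, M+R=12
member 0 (0-1): L=1.9155, (cx,cy)=(0.1968,0.9804)
member 1 (0-2): L=0.9450, (cx,cy)=(1.0000,0.0000)
member 2 (1-2): L=1.9620, (cx,cy)=(0.2895,-0.9572)
member 3 (1-3): L=1.0021, (cx,cy)=(0.9949,0.1008)
member 4 (2-3): L=2.0250, (cx,cy)=(0.2119,0.9773)
member 5 (2-4): L=0.8220, (cx,cy)=(1.0000,0.0000)
member 6 (3-4): L=2.0176, (cx,cy)=(0.1948,-0.9808)
member 7 (3-5): L=0.8262, (cx,cy)=(0.9997,-0.0242)
member 8 (4-5): L=2.0063, (cx,cy)=(0.2158,0.9764)
solve A·x = −loads:
  F[0-1] = -4296.9337 N (compression)
  F[0-2] = -3717.0624 N (compression)
  F[1-2] = +4183.6655 N (tension)
  F[1-3] = -2067.4083 N (compression)
  F[2-3] = -3382.0236 N (compression)
  F[2-4] = -752.0787 N (compression)
  F[3-4] = +3668.3391 N (tension)
  F[3-5] = -3488.9284 N (compression)
  F[4-5] = -174.0037 N (compression)
  Rx@0 = +4562.7800 N
  Ry@0 = +4212.8851 N
  Ry@4 = -3428.1751 N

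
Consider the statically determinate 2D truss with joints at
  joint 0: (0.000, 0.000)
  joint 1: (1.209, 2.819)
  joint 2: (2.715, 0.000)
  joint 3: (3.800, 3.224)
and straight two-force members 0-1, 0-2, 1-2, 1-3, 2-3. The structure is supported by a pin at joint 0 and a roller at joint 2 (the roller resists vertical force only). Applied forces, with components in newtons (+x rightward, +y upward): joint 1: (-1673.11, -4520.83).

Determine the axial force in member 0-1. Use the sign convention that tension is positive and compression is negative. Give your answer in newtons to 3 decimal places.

-4618.808

N=4 nodes, M=5 members, R=3 reactions → 2N=8, M+R=8
member 0 (0-1): L=3.0673, (cx,cy)=(0.3942,0.9190)
member 1 (0-2): L=2.7150, (cx,cy)=(1.0000,0.0000)
member 2 (1-2): L=3.1961, (cx,cy)=(0.4712,-0.8820)
member 3 (1-3): L=2.6225, (cx,cy)=(0.9880,0.1544)
member 4 (2-3): L=3.4017, (cx,cy)=(0.3190,0.9478)
solve A·x = −loads:
  F[0-1] = -4618.8076 N (compression)
  F[0-2] = +147.4178 N (tension)
  F[1-2] = -312.8526 N (compression)
  F[1-3] = -0.0000 N (compression)
  F[2-3] = +0.0000 N (tension)
  Rx@0 = +1673.1100 N
  Ry@0 = +4244.8866 N
  Ry@2 = +275.9434 N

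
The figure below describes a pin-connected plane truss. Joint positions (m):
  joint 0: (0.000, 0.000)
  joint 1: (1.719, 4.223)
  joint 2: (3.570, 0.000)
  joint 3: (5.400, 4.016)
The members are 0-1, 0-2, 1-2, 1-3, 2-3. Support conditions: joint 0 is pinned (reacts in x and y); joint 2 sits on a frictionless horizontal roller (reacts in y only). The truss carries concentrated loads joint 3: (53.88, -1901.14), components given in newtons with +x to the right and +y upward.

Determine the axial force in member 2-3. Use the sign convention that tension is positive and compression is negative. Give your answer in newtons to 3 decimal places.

N=4 nodes, M=5 members, R=3 reactions → 2N=8, M+R=8
member 0 (0-1): L=4.5595, (cx,cy)=(0.3770,0.9262)
member 1 (0-2): L=3.5700, (cx,cy)=(1.0000,0.0000)
member 2 (1-2): L=4.6108, (cx,cy)=(0.4014,-0.9159)
member 3 (1-3): L=3.6868, (cx,cy)=(0.9984,-0.0561)
member 4 (2-3): L=4.4133, (cx,cy)=(0.4147,0.9100)
solve A·x = −loads:
  F[0-1] = +1117.6189 N (tension)
  F[0-2] = -367.4827 N (compression)
  F[1-2] = -1185.3024 N (compression)
  F[1-3] = +898.6133 N (tension)
  F[2-3] = -2033.7704 N (compression)
  Rx@0 = -53.8800 N
  Ry@0 = -1035.1452 N
  Ry@2 = +2936.2852 N

-2033.770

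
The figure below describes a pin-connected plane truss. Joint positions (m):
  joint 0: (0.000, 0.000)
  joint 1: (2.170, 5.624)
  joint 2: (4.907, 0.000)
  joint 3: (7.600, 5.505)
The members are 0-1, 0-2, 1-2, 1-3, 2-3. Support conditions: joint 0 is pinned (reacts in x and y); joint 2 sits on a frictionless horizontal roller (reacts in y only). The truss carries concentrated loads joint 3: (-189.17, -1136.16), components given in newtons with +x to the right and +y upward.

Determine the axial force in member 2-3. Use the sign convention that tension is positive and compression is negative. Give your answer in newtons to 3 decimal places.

-1255.972

N=4 nodes, M=5 members, R=3 reactions → 2N=8, M+R=8
member 0 (0-1): L=6.0281, (cx,cy)=(0.3600,0.9330)
member 1 (0-2): L=4.9070, (cx,cy)=(1.0000,0.0000)
member 2 (1-2): L=6.2546, (cx,cy)=(0.4376,-0.8992)
member 3 (1-3): L=5.4313, (cx,cy)=(0.9998,-0.0219)
member 4 (2-3): L=6.1284, (cx,cy)=(0.4394,0.8983)
solve A·x = −loads:
  F[0-1] = +440.8655 N (tension)
  F[0-2] = -347.8725 N (compression)
  F[1-2] = -466.2728 N (compression)
  F[1-3] = +362.8282 N (tension)
  F[2-3] = -1255.9716 N (compression)
  Rx@0 = +189.1700 N
  Ry@0 = -411.3100 N
  Ry@2 = +1547.4700 N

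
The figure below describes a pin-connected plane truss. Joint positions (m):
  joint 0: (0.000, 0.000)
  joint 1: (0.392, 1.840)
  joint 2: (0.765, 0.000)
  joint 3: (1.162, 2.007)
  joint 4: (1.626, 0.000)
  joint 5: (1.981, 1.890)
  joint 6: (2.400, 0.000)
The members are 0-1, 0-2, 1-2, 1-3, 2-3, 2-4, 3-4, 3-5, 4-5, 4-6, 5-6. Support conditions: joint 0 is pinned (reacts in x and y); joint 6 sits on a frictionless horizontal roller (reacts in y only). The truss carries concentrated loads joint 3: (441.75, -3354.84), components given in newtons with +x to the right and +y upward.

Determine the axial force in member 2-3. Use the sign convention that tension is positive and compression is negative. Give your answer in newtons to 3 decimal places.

-1267.655

N=7 nodes, M=11 members, R=3 reactions → 2N=14, M+R=14
member 0 (0-1): L=1.8813, (cx,cy)=(0.2084,0.9781)
member 1 (0-2): L=0.7650, (cx,cy)=(1.0000,0.0000)
member 2 (1-2): L=1.8774, (cx,cy)=(0.1987,-0.9801)
member 3 (1-3): L=0.7879, (cx,cy)=(0.9773,0.2120)
member 4 (2-3): L=2.0459, (cx,cy)=(0.1940,0.9810)
member 5 (2-4): L=0.8610, (cx,cy)=(1.0000,0.0000)
member 6 (3-4): L=2.0599, (cx,cy)=(0.2252,-0.9743)
member 7 (3-5): L=0.8273, (cx,cy)=(0.9899,-0.1414)
member 8 (4-5): L=1.9231, (cx,cy)=(0.1846,0.9828)
member 9 (4-6): L=0.7740, (cx,cy)=(1.0000,0.0000)
member 10 (5-6): L=1.9359, (cx,cy)=(0.2164,-0.9763)
solve A·x = −loads:
  F[0-1] = -1391.6711 N (compression)
  F[0-2] = +731.7288 N (tension)
  F[1-2] = +1268.8534 N (tension)
  F[1-3] = -554.6723 N (compression)
  F[2-3] = -1267.6545 N (compression)
  F[2-4] = +1229.8054 N (tension)
  F[3-4] = -1929.7155 N (compression)
  F[3-5] = -803.2106 N (compression)
  F[4-5] = +1913.0023 N (tension)
  F[4-6] = +441.9929 N (tension)
  F[5-6] = -2042.1209 N (compression)
  Rx@0 = -441.7500 N
  Ry@0 = +1361.1249 N
  Ry@6 = +1993.7151 N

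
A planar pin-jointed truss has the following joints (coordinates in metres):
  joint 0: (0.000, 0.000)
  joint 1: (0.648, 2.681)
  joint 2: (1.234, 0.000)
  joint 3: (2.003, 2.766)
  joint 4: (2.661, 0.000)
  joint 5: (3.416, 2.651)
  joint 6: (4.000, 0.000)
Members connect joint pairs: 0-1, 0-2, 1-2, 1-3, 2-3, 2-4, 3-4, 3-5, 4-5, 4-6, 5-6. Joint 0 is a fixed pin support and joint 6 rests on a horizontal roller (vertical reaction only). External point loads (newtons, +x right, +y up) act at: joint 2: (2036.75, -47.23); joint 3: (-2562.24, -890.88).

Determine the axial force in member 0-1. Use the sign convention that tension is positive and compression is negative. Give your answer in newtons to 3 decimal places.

-2313.987

N=7 nodes, M=11 members, R=3 reactions → 2N=14, M+R=14
member 0 (0-1): L=2.7582, (cx,cy)=(0.2349,0.9720)
member 1 (0-2): L=1.2340, (cx,cy)=(1.0000,0.0000)
member 2 (1-2): L=2.7443, (cx,cy)=(0.2135,-0.9769)
member 3 (1-3): L=1.3577, (cx,cy)=(0.9980,0.0626)
member 4 (2-3): L=2.8709, (cx,cy)=(0.2679,0.9635)
member 5 (2-4): L=1.4270, (cx,cy)=(1.0000,0.0000)
member 6 (3-4): L=2.8432, (cx,cy)=(0.2314,-0.9729)
member 7 (3-5): L=1.4177, (cx,cy)=(0.9967,-0.0811)
member 8 (4-5): L=2.7564, (cx,cy)=(0.2739,0.9618)
member 9 (4-6): L=1.3390, (cx,cy)=(1.0000,0.0000)
member 10 (5-6): L=2.7146, (cx,cy)=(0.2151,-0.9766)
solve A·x = −loads:
  F[0-1] = -2313.9868 N (compression)
  F[0-2] = +18.1485 N (tension)
  F[1-2] = +2236.7452 N (tension)
  F[1-3] = -1023.2668 N (compression)
  F[2-3] = -2219.0133 N (compression)
  F[2-4] = -946.5970 N (compression)
  F[3-4] = +1293.5522 N (tension)
  F[3-5] = +649.3699 N (tension)
  F[4-5] = -1308.4751 N (compression)
  F[4-6] = -288.8300 N (compression)
  F[5-6] = +1342.5473 N (tension)
  Rx@0 = +525.4900 N
  Ry@0 = +2249.2203 N
  Ry@6 = -1311.1103 N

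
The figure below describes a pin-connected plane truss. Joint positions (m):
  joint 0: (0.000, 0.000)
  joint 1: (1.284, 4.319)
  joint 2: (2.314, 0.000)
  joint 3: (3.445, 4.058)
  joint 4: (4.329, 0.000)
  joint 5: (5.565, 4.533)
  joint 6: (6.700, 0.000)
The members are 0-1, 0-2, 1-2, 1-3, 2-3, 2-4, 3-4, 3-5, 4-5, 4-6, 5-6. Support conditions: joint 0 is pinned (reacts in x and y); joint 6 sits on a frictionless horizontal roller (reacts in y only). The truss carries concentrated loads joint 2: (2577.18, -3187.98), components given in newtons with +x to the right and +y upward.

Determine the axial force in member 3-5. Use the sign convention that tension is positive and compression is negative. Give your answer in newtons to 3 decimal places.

-628.584

N=7 nodes, M=11 members, R=3 reactions → 2N=14, M+R=14
member 0 (0-1): L=4.5058, (cx,cy)=(0.2850,0.9585)
member 1 (0-2): L=2.3140, (cx,cy)=(1.0000,0.0000)
member 2 (1-2): L=4.4401, (cx,cy)=(0.2320,-0.9727)
member 3 (1-3): L=2.1767, (cx,cy)=(0.9928,-0.1199)
member 4 (2-3): L=4.2127, (cx,cy)=(0.2685,0.9633)
member 5 (2-4): L=2.0150, (cx,cy)=(1.0000,0.0000)
member 6 (3-4): L=4.1532, (cx,cy)=(0.2128,-0.9771)
member 7 (3-5): L=2.1726, (cx,cy)=(0.9758,0.2186)
member 8 (4-5): L=4.6985, (cx,cy)=(0.2631,0.9648)
member 9 (4-6): L=2.3710, (cx,cy)=(1.0000,0.0000)
member 10 (5-6): L=4.6729, (cx,cy)=(0.2429,-0.9701)
solve A·x = −loads:
  F[0-1] = -2177.2088 N (compression)
  F[0-2] = +3197.6078 N (tension)
  F[1-2] = +2288.4107 N (tension)
  F[1-3] = -1159.6501 N (compression)
  F[2-3] = +998.6580 N (tension)
  F[2-4] = +883.1675 N (tension)
  F[3-4] = -1267.5190 N (compression)
  F[3-5] = -628.5844 N (compression)
  F[4-5] = +1283.6871 N (tension)
  F[4-6] = +275.6857 N (tension)
  F[5-6] = -1135.0319 N (compression)
  Rx@0 = -2577.1800 N
  Ry@0 = +2086.9374 N
  Ry@6 = +1101.0426 N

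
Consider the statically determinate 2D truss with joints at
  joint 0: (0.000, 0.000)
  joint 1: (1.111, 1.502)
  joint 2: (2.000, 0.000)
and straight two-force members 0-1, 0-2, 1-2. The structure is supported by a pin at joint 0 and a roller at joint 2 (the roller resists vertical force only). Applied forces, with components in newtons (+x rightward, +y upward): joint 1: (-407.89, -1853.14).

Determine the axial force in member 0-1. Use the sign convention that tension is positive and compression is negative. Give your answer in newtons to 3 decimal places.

N=3 nodes, M=3 members, R=3 reactions → 2N=6, M+R=6
member 0 (0-1): L=1.8682, (cx,cy)=(0.5947,0.8040)
member 1 (0-2): L=2.0000, (cx,cy)=(1.0000,0.0000)
member 2 (1-2): L=1.7454, (cx,cy)=(0.5093,-0.8606)
solve A·x = −loads:
  F[0-1] = -1405.5917 N (compression)
  F[0-2] = +427.9830 N (tension)
  F[1-2] = -840.2584 N (compression)
  Rx@0 = +407.8900 N
  Ry@0 = +1130.0461 N
  Ry@2 = +723.0939 N

-1405.592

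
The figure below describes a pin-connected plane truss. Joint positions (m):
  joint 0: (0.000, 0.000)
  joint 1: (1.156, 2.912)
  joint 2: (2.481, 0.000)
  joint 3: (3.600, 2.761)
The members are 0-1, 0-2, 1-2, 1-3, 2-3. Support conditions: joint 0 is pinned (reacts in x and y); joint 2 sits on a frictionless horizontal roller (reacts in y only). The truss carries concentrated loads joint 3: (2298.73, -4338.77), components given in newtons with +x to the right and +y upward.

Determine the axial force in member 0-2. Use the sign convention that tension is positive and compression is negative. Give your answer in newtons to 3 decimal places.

506.348

N=4 nodes, M=5 members, R=3 reactions → 2N=8, M+R=8
member 0 (0-1): L=3.1331, (cx,cy)=(0.3690,0.9294)
member 1 (0-2): L=2.4810, (cx,cy)=(1.0000,0.0000)
member 2 (1-2): L=3.1993, (cx,cy)=(0.4142,-0.9102)
member 3 (1-3): L=2.4487, (cx,cy)=(0.9981,-0.0617)
member 4 (2-3): L=2.9791, (cx,cy)=(0.3756,0.9268)
solve A·x = −loads:
  F[0-1] = +4857.8233 N (tension)
  F[0-2] = +506.3483 N (tension)
  F[1-2] = -5229.1585 N (compression)
  F[1-3] = +3965.6172 N (tension)
  F[2-3] = -4417.7014 N (compression)
  Rx@0 = -2298.7300 N
  Ry@0 = -4515.0654 N
  Ry@2 = +8853.8354 N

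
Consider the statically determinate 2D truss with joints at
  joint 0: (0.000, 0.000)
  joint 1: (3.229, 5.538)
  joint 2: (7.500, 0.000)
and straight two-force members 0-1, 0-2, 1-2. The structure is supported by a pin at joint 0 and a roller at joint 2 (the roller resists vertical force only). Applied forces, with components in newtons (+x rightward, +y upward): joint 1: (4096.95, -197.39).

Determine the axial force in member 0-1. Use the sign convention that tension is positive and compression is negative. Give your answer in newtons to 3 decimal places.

N=3 nodes, M=3 members, R=3 reactions → 2N=6, M+R=6
member 0 (0-1): L=6.4106, (cx,cy)=(0.5037,0.8639)
member 1 (0-2): L=7.5000, (cx,cy)=(1.0000,0.0000)
member 2 (1-2): L=6.9936, (cx,cy)=(0.6107,-0.7919)
solve A·x = −loads:
  F[0-1] = +3371.7396 N (tension)
  F[0-2] = +2398.6168 N (tension)
  F[1-2] = -3927.6615 N (compression)
  Rx@0 = -4096.9500 N
  Ry@0 = -2912.7809 N
  Ry@2 = +3110.1709 N

3371.740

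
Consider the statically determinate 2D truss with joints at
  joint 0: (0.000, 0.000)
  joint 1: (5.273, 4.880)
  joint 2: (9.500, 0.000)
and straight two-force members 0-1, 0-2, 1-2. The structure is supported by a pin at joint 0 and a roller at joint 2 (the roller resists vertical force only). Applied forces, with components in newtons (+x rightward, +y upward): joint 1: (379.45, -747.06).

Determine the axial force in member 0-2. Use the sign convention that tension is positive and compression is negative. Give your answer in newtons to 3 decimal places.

528.007

N=3 nodes, M=3 members, R=3 reactions → 2N=6, M+R=6
member 0 (0-1): L=7.1846, (cx,cy)=(0.7339,0.6792)
member 1 (0-2): L=9.5000, (cx,cy)=(1.0000,0.0000)
member 2 (1-2): L=6.4562, (cx,cy)=(0.6547,-0.7559)
solve A·x = −loads:
  F[0-1] = -202.4136 N (compression)
  F[0-2] = +528.0070 N (tension)
  F[1-2] = -806.4571 N (compression)
  Rx@0 = -379.4500 N
  Ry@0 = +137.4849 N
  Ry@2 = +609.5751 N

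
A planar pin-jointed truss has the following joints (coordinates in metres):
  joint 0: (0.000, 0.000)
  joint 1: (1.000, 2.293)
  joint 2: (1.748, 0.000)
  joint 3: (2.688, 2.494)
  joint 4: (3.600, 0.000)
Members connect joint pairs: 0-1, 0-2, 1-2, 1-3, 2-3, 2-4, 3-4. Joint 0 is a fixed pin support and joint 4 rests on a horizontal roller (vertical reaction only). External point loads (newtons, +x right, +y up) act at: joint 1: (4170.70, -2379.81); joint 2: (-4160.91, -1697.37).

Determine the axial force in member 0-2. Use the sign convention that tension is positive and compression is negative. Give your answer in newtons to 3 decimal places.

-18.361

N=5 nodes, M=7 members, R=3 reactions → 2N=10, M+R=10
member 0 (0-1): L=2.5016, (cx,cy)=(0.3997,0.9166)
member 1 (0-2): L=1.7480, (cx,cy)=(1.0000,0.0000)
member 2 (1-2): L=2.4119, (cx,cy)=(0.3101,-0.9507)
member 3 (1-3): L=1.6999, (cx,cy)=(0.9930,0.1182)
member 4 (2-3): L=2.6653, (cx,cy)=(0.3527,0.9357)
member 5 (2-4): L=1.8520, (cx,cy)=(1.0000,0.0000)
member 6 (3-4): L=2.6555, (cx,cy)=(0.3434,-0.9392)
solve A·x = −loads:
  F[0-1] = +70.4214 N (tension)
  F[0-2] = -18.3609 N (compression)
  F[1-2] = -2974.4496 N (compression)
  F[1-3] = -3242.8420 N (compression)
  F[2-3] = +4835.9115 N (tension)
  F[2-4] = +1514.5380 N (tension)
  F[3-4] = -4409.9606 N (compression)
  Rx@0 = -9.7900 N
  Ry@0 = -64.5500 N
  Ry@4 = +4141.7300 N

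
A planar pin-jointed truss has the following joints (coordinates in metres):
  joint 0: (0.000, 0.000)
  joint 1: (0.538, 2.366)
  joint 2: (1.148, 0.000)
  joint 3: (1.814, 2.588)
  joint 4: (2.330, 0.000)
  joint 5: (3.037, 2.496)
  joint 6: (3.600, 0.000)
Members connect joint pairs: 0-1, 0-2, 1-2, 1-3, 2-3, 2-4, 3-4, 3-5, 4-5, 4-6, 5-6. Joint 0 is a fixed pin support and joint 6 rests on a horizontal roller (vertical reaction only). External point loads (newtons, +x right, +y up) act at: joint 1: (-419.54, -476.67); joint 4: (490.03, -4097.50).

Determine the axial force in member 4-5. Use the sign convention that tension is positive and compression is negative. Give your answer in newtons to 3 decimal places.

N=7 nodes, M=11 members, R=3 reactions → 2N=14, M+R=14
member 0 (0-1): L=2.4264, (cx,cy)=(0.2217,0.9751)
member 1 (0-2): L=1.1480, (cx,cy)=(1.0000,0.0000)
member 2 (1-2): L=2.4434, (cx,cy)=(0.2497,-0.9683)
member 3 (1-3): L=1.2952, (cx,cy)=(0.9852,0.1714)
member 4 (2-3): L=2.6723, (cx,cy)=(0.2492,0.9684)
member 5 (2-4): L=1.1820, (cx,cy)=(1.0000,0.0000)
member 6 (3-4): L=2.6389, (cx,cy)=(0.1955,-0.9807)
member 7 (3-5): L=1.2265, (cx,cy)=(0.9972,-0.0750)
member 8 (4-5): L=2.5942, (cx,cy)=(0.2725,0.9621)
member 9 (4-6): L=1.2700, (cx,cy)=(1.0000,0.0000)
member 10 (5-6): L=2.5587, (cx,cy)=(0.2200,-0.9755)
solve A·x = −loads:
  F[0-1] = -2180.9595 N (compression)
  F[0-2] = +554.0697 N (tension)
  F[1-2] = +1619.7954 N (tension)
  F[1-3] = -475.4668 N (compression)
  F[2-3] = -1619.6086 N (compression)
  F[2-4] = +1362.1015 N (tension)
  F[3-4] = +1776.0091 N (tension)
  F[3-5] = -1222.7852 N (compression)
  F[4-5] = +2448.4545 N (tension)
  F[4-6] = +552.0598 N (tension)
  F[5-6] = -2508.9869 N (compression)
  Rx@0 = -70.4900 N
  Ry@0 = +2126.6723 N
  Ry@6 = +2447.4977 N

2448.455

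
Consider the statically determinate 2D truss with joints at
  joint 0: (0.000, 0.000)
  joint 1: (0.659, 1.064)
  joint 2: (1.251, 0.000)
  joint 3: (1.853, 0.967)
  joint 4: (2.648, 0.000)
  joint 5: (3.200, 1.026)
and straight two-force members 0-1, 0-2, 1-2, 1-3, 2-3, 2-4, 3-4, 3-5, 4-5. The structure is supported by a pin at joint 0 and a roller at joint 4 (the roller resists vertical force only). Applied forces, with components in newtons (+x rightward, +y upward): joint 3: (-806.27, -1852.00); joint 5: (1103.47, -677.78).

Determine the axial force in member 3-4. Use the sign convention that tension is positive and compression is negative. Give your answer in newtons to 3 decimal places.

N=6 nodes, M=9 members, R=3 reactions → 2N=12, M+R=12
member 0 (0-1): L=1.2515, (cx,cy)=(0.5265,0.8501)
member 1 (0-2): L=1.2510, (cx,cy)=(1.0000,0.0000)
member 2 (1-2): L=1.2176, (cx,cy)=(0.4862,-0.8738)
member 3 (1-3): L=1.1979, (cx,cy)=(0.9967,-0.0810)
member 4 (2-3): L=1.1391, (cx,cy)=(0.5285,0.8489)
member 5 (2-4): L=1.3970, (cx,cy)=(1.0000,0.0000)
member 6 (3-4): L=1.2518, (cx,cy)=(0.6351,-0.7725)
member 7 (3-5): L=1.3483, (cx,cy)=(0.9990,0.0438)
member 8 (4-5): L=1.1651, (cx,cy)=(0.4738,0.8806)
solve A·x = −loads:
  F[0-1] = -331.2512 N (compression)
  F[0-2] = +471.6194 N (tension)
  F[1-2] = +354.5061 N (tension)
  F[1-3] = -347.9230 N (compression)
  F[2-3] = -364.9096 N (compression)
  F[2-4] = +836.8348 N (tension)
  F[3-4] = -1947.7127 N (compression)
  F[3-5] = +1504.9972 N (tension)
  F[4-5] = -844.4317 N (compression)
  Rx@0 = -297.2000 N
  Ry@0 = +281.6119 N
  Ry@4 = +2248.1681 N

-1947.713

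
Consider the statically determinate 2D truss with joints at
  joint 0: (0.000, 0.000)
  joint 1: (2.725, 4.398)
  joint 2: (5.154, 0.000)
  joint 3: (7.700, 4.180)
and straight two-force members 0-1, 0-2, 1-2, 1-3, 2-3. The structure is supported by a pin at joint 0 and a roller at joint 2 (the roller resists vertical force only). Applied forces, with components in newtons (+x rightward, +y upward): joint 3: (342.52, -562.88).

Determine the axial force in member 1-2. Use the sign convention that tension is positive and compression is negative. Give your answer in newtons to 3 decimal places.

-668.402

N=4 nodes, M=5 members, R=3 reactions → 2N=8, M+R=8
member 0 (0-1): L=5.1738, (cx,cy)=(0.5267,0.8501)
member 1 (0-2): L=5.1540, (cx,cy)=(1.0000,0.0000)
member 2 (1-2): L=5.0242, (cx,cy)=(0.4835,-0.8754)
member 3 (1-3): L=4.9798, (cx,cy)=(0.9990,-0.0438)
member 4 (2-3): L=4.8943, (cx,cy)=(0.5202,0.8540)
solve A·x = −loads:
  F[0-1] = +653.8932 N (tension)
  F[0-2] = -1.8816 N (compression)
  F[1-2] = -668.4024 N (compression)
  F[1-3] = +668.1889 N (tension)
  F[2-3] = -624.8223 N (compression)
  Rx@0 = -342.5200 N
  Ry@0 = -555.8452 N
  Ry@2 = +1118.7252 N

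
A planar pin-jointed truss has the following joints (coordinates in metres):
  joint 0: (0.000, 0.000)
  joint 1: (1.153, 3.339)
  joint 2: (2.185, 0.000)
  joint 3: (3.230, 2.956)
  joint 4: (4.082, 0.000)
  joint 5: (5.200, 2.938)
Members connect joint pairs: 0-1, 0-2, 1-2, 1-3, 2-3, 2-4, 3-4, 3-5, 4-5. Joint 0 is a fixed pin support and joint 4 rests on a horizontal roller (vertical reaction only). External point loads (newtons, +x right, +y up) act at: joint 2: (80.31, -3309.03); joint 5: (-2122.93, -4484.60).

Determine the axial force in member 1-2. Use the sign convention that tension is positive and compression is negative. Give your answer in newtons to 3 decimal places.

N=6 nodes, M=9 members, R=3 reactions → 2N=12, M+R=12
member 0 (0-1): L=3.5325, (cx,cy)=(0.3264,0.9452)
member 1 (0-2): L=2.1850, (cx,cy)=(1.0000,0.0000)
member 2 (1-2): L=3.4948, (cx,cy)=(0.2953,-0.9554)
member 3 (1-3): L=2.1120, (cx,cy)=(0.9834,-0.1813)
member 4 (2-3): L=3.1353, (cx,cy)=(0.3333,0.9428)
member 5 (2-4): L=1.8970, (cx,cy)=(1.0000,0.0000)
member 6 (3-4): L=3.0763, (cx,cy)=(0.2770,-0.9609)
member 7 (3-5): L=1.9701, (cx,cy)=(1.0000,-0.0091)
member 8 (4-5): L=3.1435, (cx,cy)=(0.3557,0.9346)
solve A·x = −loads:
  F[0-1] = -1943.9528 N (compression)
  F[0-2] = -1408.1125 N (compression)
  F[1-2] = +2169.3524 N (tension)
  F[1-3] = -1296.5978 N (compression)
  F[2-3] = +1311.4021 N (tension)
  F[2-4] = -1284.9254 N (compression)
  F[3-4] = -1527.5037 N (compression)
  F[3-5] = -414.9753 N (compression)
  F[4-5] = -4802.3772 N (compression)
  Rx@0 = +2042.6200 N
  Ry@0 = +1837.4854 N
  Ry@4 = +5956.1446 N

2169.352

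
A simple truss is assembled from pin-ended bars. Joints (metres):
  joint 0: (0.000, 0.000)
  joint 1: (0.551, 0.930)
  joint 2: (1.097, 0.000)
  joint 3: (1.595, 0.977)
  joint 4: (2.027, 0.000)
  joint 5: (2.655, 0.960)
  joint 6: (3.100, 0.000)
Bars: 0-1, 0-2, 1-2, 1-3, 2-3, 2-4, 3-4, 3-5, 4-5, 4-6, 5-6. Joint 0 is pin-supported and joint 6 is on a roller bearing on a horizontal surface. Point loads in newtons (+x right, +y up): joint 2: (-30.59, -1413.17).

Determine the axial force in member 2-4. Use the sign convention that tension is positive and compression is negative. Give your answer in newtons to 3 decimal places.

770.338

N=7 nodes, M=11 members, R=3 reactions → 2N=14, M+R=14
member 0 (0-1): L=1.0810, (cx,cy)=(0.5097,0.8603)
member 1 (0-2): L=1.0970, (cx,cy)=(1.0000,0.0000)
member 2 (1-2): L=1.0784, (cx,cy)=(0.5063,-0.8624)
member 3 (1-3): L=1.0451, (cx,cy)=(0.9990,0.0450)
member 4 (2-3): L=1.0966, (cx,cy)=(0.4541,0.8909)
member 5 (2-4): L=0.9300, (cx,cy)=(1.0000,0.0000)
member 6 (3-4): L=1.0682, (cx,cy)=(0.4044,-0.9146)
member 7 (3-5): L=1.0601, (cx,cy)=(0.9999,-0.0160)
member 8 (4-5): L=1.1472, (cx,cy)=(0.5474,0.8368)
member 9 (4-6): L=1.0730, (cx,cy)=(1.0000,0.0000)
member 10 (5-6): L=1.0581, (cx,cy)=(0.4206,-0.9073)
solve A·x = −loads:
  F[0-1] = -1061.3173 N (compression)
  F[0-2] = +510.3914 N (tension)
  F[1-2] = +1004.0444 N (tension)
  F[1-3] = -1050.3823 N (compression)
  F[2-3] = +614.3201 N (tension)
  F[2-4] = +770.3379 N (tension)
  F[3-4] = -537.0855 N (compression)
  F[3-5] = -553.2113 N (compression)
  F[4-5] = +586.9757 N (tension)
  F[4-6] = +231.8078 N (tension)
  F[5-6] = -551.1939 N (compression)
  Rx@0 = +30.5900 N
  Ry@0 = +913.0902 N
  Ry@6 = +500.0798 N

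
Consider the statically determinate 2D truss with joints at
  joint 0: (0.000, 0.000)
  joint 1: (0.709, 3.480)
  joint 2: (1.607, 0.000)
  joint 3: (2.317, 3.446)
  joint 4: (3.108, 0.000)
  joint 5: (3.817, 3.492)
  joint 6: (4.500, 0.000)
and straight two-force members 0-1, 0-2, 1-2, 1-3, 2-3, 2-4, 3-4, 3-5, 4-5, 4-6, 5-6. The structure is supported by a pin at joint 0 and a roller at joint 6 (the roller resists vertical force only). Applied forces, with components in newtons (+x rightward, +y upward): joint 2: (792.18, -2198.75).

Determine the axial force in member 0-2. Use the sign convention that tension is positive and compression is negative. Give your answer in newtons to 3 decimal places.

N=7 nodes, M=11 members, R=3 reactions → 2N=14, M+R=14
member 0 (0-1): L=3.5515, (cx,cy)=(0.1996,0.9799)
member 1 (0-2): L=1.6070, (cx,cy)=(1.0000,0.0000)
member 2 (1-2): L=3.5940, (cx,cy)=(0.2499,-0.9683)
member 3 (1-3): L=1.6084, (cx,cy)=(0.9998,-0.0211)
member 4 (2-3): L=3.5184, (cx,cy)=(0.2018,0.9794)
member 5 (2-4): L=1.5010, (cx,cy)=(1.0000,0.0000)
member 6 (3-4): L=3.5356, (cx,cy)=(0.2237,-0.9747)
member 7 (3-5): L=1.5007, (cx,cy)=(0.9995,0.0307)
member 8 (4-5): L=3.5632, (cx,cy)=(0.1990,0.9800)
member 9 (4-6): L=1.3920, (cx,cy)=(1.0000,0.0000)
member 10 (5-6): L=3.5582, (cx,cy)=(0.1920,-0.9814)
solve A·x = −loads:
  F[0-1] = -1442.5907 N (compression)
  F[0-2] = +1080.1709 N (tension)
  F[1-2] = +1474.1884 N (tension)
  F[1-3] = -656.4801 N (compression)
  F[2-3] = +787.5218 N (tension)
  F[2-4] = +497.4136 N (tension)
  F[3-4] = -815.5283 N (compression)
  F[3-5] = -315.1091 N (compression)
  F[4-5] = +811.0748 N (tension)
  F[4-6] = +153.5768 N (tension)
  F[5-6] = -800.0761 N (compression)
  Rx@0 = -792.1800 N
  Ry@0 = +1413.5519 N
  Ry@6 = +785.1981 N

1080.171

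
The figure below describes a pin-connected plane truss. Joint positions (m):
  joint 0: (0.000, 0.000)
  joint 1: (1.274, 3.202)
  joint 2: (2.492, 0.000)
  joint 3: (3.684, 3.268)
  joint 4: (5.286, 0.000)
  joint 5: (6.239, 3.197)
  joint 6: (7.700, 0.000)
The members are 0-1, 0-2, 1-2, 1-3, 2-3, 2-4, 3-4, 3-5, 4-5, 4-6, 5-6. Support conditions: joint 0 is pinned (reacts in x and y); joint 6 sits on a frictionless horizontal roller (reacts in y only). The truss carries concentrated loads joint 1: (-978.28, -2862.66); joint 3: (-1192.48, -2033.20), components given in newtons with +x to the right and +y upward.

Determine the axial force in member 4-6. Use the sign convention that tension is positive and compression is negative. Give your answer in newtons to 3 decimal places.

243.799

N=7 nodes, M=11 members, R=3 reactions → 2N=14, M+R=14
member 0 (0-1): L=3.4461, (cx,cy)=(0.3697,0.9292)
member 1 (0-2): L=2.4920, (cx,cy)=(1.0000,0.0000)
member 2 (1-2): L=3.4258, (cx,cy)=(0.3555,-0.9347)
member 3 (1-3): L=2.4109, (cx,cy)=(0.9996,0.0274)
member 4 (2-3): L=3.4786, (cx,cy)=(0.3427,0.9395)
member 5 (2-4): L=2.7940, (cx,cy)=(1.0000,0.0000)
member 6 (3-4): L=3.6395, (cx,cy)=(0.4402,-0.8979)
member 7 (3-5): L=2.5560, (cx,cy)=(0.9996,-0.0278)
member 8 (4-5): L=3.3360, (cx,cy)=(0.2857,0.9583)
member 9 (4-6): L=2.4140, (cx,cy)=(1.0000,0.0000)
member 10 (5-6): L=3.5150, (cx,cy)=(0.4156,-0.9095)
solve A·x = −loads:
  F[0-1] = -4694.9853 N (compression)
  F[0-2] = -435.0756 N (compression)
  F[1-2] = +1566.0414 N (tension)
  F[1-3] = -1314.6781 N (compression)
  F[2-3] = -1558.0502 N (compression)
  F[2-4] = +655.5965 N (tension)
  F[3-4] = -581.7760 N (compression)
  F[3-5] = -399.6727 N (compression)
  F[4-5] = +545.1017 N (tension)
  F[4-6] = +243.7993 N (tension)
  F[5-6] = -586.5560 N (compression)
  Rx@0 = +2170.7600 N
  Ry@0 = +4362.3716 N
  Ry@6 = +533.4884 N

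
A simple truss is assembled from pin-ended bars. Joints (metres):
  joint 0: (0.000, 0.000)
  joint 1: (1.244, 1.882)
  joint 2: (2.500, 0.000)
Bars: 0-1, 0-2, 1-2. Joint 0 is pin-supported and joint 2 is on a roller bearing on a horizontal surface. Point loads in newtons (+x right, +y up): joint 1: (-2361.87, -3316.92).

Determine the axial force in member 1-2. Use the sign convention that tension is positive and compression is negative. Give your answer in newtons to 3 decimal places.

N=3 nodes, M=3 members, R=3 reactions → 2N=6, M+R=6
member 0 (0-1): L=2.2560, (cx,cy)=(0.5514,0.8342)
member 1 (0-2): L=2.5000, (cx,cy)=(1.0000,0.0000)
member 2 (1-2): L=2.2626, (cx,cy)=(0.5551,-0.8318)
solve A·x = −loads:
  F[0-1] = -4128.9003 N (compression)
  F[0-2] = -85.1012 N (compression)
  F[1-2] = +153.3057 N (tension)
  Rx@0 = +2361.8700 N
  Ry@0 = +3444.4363 N
  Ry@2 = -127.5163 N

153.306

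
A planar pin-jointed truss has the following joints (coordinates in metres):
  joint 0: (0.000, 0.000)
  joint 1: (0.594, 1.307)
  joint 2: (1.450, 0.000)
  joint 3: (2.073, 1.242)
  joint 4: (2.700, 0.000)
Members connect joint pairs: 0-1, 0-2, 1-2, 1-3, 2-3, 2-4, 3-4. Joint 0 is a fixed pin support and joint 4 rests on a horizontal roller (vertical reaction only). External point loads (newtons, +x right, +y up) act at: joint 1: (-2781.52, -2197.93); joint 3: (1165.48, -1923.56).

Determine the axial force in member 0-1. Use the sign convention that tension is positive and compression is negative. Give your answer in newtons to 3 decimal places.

N=5 nodes, M=7 members, R=3 reactions → 2N=10, M+R=10
member 0 (0-1): L=1.4356, (cx,cy)=(0.4138,0.9104)
member 1 (0-2): L=1.4500, (cx,cy)=(1.0000,0.0000)
member 2 (1-2): L=1.5624, (cx,cy)=(0.5479,-0.8366)
member 3 (1-3): L=1.4804, (cx,cy)=(0.9990,-0.0439)
member 4 (2-3): L=1.3895, (cx,cy)=(0.4484,0.8939)
member 5 (2-4): L=1.2500, (cx,cy)=(1.0000,0.0000)
member 6 (3-4): L=1.3913, (cx,cy)=(0.4507,-0.8927)
solve A·x = −loads:
  F[0-1] = -3263.8964 N (compression)
  F[0-2] = -265.6014 N (compression)
  F[1-2] = +874.6080 N (tension)
  F[1-3] = +952.8136 N (tension)
  F[2-3] = -818.5430 N (compression)
  F[2-4] = +580.5910 N (tension)
  F[3-4] = -1288.3119 N (compression)
  Rx@0 = +1616.0400 N
  Ry@0 = +2971.4197 N
  Ry@4 = +1150.0703 N

-3263.896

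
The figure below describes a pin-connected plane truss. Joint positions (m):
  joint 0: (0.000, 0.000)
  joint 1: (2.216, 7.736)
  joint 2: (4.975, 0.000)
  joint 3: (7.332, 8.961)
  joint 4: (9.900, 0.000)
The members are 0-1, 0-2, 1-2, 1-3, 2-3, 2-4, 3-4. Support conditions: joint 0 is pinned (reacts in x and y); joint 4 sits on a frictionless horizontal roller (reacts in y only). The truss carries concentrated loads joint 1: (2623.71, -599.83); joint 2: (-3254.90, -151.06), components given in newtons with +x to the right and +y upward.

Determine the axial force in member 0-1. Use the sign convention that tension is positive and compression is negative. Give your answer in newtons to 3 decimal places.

N=5 nodes, M=7 members, R=3 reactions → 2N=10, M+R=10
member 0 (0-1): L=8.0471, (cx,cy)=(0.2754,0.9613)
member 1 (0-2): L=4.9750, (cx,cy)=(1.0000,0.0000)
member 2 (1-2): L=8.2133, (cx,cy)=(0.3359,-0.9419)
member 3 (1-3): L=5.2606, (cx,cy)=(0.9725,0.2329)
member 4 (2-3): L=9.2658, (cx,cy)=(0.2544,0.9671)
member 5 (2-4): L=4.9250, (cx,cy)=(1.0000,0.0000)
member 6 (3-4): L=9.3217, (cx,cy)=(0.2755,-0.9613)
solve A·x = −loads:
  F[0-1] = +1570.2005 N (tension)
  F[0-2] = -1063.5880 N (compression)
  F[1-2] = -2576.4990 N (compression)
  F[1-3] = -1363.2921 N (compression)
  F[2-3] = +2665.5217 N (tension)
  F[2-4] = +647.7689 N (tension)
  F[3-4] = -2351.3666 N (compression)
  Rx@0 = +631.1900 N
  Ry@0 = -1509.4905 N
  Ry@4 = +2260.3805 N

1570.201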